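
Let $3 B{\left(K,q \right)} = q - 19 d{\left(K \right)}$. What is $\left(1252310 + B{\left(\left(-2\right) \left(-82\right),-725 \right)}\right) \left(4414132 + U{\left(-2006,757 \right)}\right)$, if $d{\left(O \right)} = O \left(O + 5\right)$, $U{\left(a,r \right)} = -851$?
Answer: $\frac{14253136730881}{3} \approx 4.751 \cdot 10^{12}$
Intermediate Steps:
$d{\left(O \right)} = O \left(5 + O\right)$
$B{\left(K,q \right)} = \frac{q}{3} - \frac{19 K \left(5 + K\right)}{3}$ ($B{\left(K,q \right)} = \frac{q - 19 K \left(5 + K\right)}{3} = \frac{q}{3} - \frac{19 K \left(5 + K\right)}{3}$)
$\left(1252310 + B{\left(\left(-2\right) \left(-82\right),-725 \right)}\right) \left(4414132 + U{\left(-2006,757 \right)}\right) = \left(1252310 + \left(\frac{1}{3} \left(-725\right) - \frac{19 \left(\left(-2\right) \left(-82\right)\right) \left(5 - -164\right)}{3}\right)\right) \left(4414132 - 851\right) = \left(1252310 - \left(\frac{725}{3} + \frac{3116 \left(5 + 164\right)}{3}\right)\right) 4413281 = \left(1252310 - \left(\frac{725}{3} + \frac{3116}{3} \cdot 169\right)\right) 4413281 = \left(1252310 - \frac{527329}{3}\right) 4413281 = \frac{3229601}{3} \cdot 4413281 = \frac{14253136730881}{3}$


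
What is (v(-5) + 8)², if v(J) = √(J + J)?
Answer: (8 + I*√10)² ≈ 54.0 + 50.596*I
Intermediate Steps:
v(J) = √2*√J (v(J) = √(2*J) = √2*√J)
(v(-5) + 8)² = (√2*√(-5) + 8)² = (√2*(I*√5) + 8)² = (I*√10 + 8)² = (8 + I*√10)²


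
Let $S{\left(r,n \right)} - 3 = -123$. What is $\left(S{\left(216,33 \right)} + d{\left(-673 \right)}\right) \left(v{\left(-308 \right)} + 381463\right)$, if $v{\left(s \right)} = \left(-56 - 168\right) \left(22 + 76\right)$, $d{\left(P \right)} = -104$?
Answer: $-80530464$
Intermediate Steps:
$v{\left(s \right)} = -21952$ ($v{\left(s \right)} = \left(-224\right) 98 = -21952$)
$S{\left(r,n \right)} = -120$ ($S{\left(r,n \right)} = 3 - 123 = -120$)
$\left(S{\left(216,33 \right)} + d{\left(-673 \right)}\right) \left(v{\left(-308 \right)} + 381463\right) = \left(-120 - 104\right) \left(-21952 + 381463\right) = \left(-224\right) 359511 = -80530464$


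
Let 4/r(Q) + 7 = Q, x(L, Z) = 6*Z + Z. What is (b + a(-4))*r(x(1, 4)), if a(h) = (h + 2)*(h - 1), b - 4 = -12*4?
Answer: -136/21 ≈ -6.4762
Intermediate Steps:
x(L, Z) = 7*Z
b = -44 (b = 4 - 12*4 = 4 - 48 = -44)
r(Q) = 4/(-7 + Q)
a(h) = (-1 + h)*(2 + h) (a(h) = (2 + h)*(-1 + h) = (-1 + h)*(2 + h))
(b + a(-4))*r(x(1, 4)) = (-44 + (-2 - 4 + (-4)²))*(4/(-7 + 7*4)) = (-44 + (-2 - 4 + 16))*(4/(-7 + 28)) = (-44 + 10)*(4/21) = -136/21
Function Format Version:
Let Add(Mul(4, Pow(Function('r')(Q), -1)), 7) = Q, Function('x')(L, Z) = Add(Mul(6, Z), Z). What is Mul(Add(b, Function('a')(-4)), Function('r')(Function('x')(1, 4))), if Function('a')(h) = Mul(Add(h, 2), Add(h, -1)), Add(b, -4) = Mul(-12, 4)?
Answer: Rational(-136, 21) ≈ -6.4762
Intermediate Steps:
Function('x')(L, Z) = Mul(7, Z)
b = -44 (b = Add(4, Mul(-12, 4)) = Add(4, -48) = -44)
Function('r')(Q) = Mul(4, Pow(Add(-7, Q), -1))
Function('a')(h) = Mul(Add(-1, h), Add(2, h)) (Function('a')(h) = Mul(Add(2, h), Add(-1, h)) = Mul(Add(-1, h), Add(2, h)))
Mul(Add(b, Function('a')(-4)), Function('r')(Function('x')(1, 4))) = Mul(Add(-44, Add(-2, -4, Pow(-4, 2))), Mul(4, Pow(Add(-7, Mul(7, 4)), -1))) = Mul(Add(-44, Add(-2, -4, 16)), Mul(4, Pow(Add(-7, 28), -1))) = Mul(Add(-44, 10), Mul(4, Pow(21, -1))) = Mul(-34, Mul(4, Rational(1, 21))) = Mul(-34, Rational(4, 21)) = Rational(-136, 21)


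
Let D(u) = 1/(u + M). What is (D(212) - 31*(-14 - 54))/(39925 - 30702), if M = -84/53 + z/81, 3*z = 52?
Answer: 5718367615/25019158316 ≈ 0.22856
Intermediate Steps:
z = 52/3 (z = (1/3)*52 = 52/3 ≈ 17.333)
M = -17656/12879 (M = -84/53 + (52/3)/81 = -84*1/53 + (52/3)*(1/81) = -84/53 + 52/243 = -17656/12879 ≈ -1.3709)
D(u) = 1/(-17656/12879 + u) (D(u) = 1/(u - 17656/12879) = 1/(-17656/12879 + u))
(D(212) - 31*(-14 - 54))/(39925 - 30702) = (12879/(-17656 + 12879*212) - 31*(-14 - 54))/(39925 - 30702) = (12879/(-17656 + 2730348) - 31*(-68))/9223 = (12879/2712692 + 2108)*(1/9223) = (5718367615/2712692)*(1/9223) = 5718367615/25019158316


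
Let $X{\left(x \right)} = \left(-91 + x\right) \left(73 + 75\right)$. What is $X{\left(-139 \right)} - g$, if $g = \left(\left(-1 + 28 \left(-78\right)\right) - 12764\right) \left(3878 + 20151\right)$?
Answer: $359175481$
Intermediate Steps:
$X{\left(x \right)} = -13468 + 148 x$ ($X{\left(x \right)} = \left(-91 + x\right) 148 = -13468 + 148 x$)
$g = -359209521$ ($g = \left(\left(-1 - 2184\right) - 12764\right) 24029 = \left(-2185 - 12764\right) 24029 = \left(-14949\right) 24029 = -359209521$)
$X{\left(-139 \right)} - g = \left(-13468 + 148 \left(-139\right)\right) - -359209521 = \left(-13468 - 20572\right) + 359209521 = -34040 + 359209521 = 359175481$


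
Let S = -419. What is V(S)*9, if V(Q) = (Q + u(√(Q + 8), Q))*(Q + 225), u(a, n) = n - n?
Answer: 731574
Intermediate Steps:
u(a, n) = 0
V(Q) = Q*(225 + Q) (V(Q) = (Q + 0)*(Q + 225) = Q*(225 + Q))
V(S)*9 = -419*(225 - 419)*9 = -419*(-194)*9 = 81286*9 = 731574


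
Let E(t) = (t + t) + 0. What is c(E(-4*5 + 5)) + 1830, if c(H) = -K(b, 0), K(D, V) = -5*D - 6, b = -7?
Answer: 1801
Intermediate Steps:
K(D, V) = -6 - 5*D
E(t) = 2*t (E(t) = 2*t + 0 = 2*t)
c(H) = -29 (c(H) = -(-6 - 5*(-7)) = -(-6 + 35) = -1*29 = -29)
c(E(-4*5 + 5)) + 1830 = -29 + 1830 = 1801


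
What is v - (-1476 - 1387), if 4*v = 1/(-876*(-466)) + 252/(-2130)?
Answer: 1659568674643/579666720 ≈ 2863.0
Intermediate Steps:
v = -17144717/579666720 (v = (1/(-876*(-466)) + 252/(-2130))/4 = (-1/876*(-1/466) + 252*(-1/2130))/4 = (1/408216 - 42/355)/4 = (¼)*(-17144717/144916680) = -17144717/579666720 ≈ -0.029577)
v - (-1476 - 1387) = -17144717/579666720 - (-1476 - 1387) = -17144717/579666720 - 1*(-2863) = -17144717/579666720 + 2863 = 1659568674643/579666720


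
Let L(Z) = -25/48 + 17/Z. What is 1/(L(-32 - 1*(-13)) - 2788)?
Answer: -912/2543947 ≈ -0.00035850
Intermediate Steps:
L(Z) = -25/48 + 17/Z (L(Z) = -25*1/48 + 17/Z = -25/48 + 17/Z)
1/(L(-32 - 1*(-13)) - 2788) = 1/((-25/48 + 17/(-32 - 1*(-13))) - 2788) = 1/((-25/48 + 17/(-32 + 13)) - 2788) = 1/((-25/48 + 17/(-19)) - 2788) = 1/((-25/48 + 17*(-1/19)) - 2788) = 1/((-25/48 - 17/19) - 2788) = 1/(-1291/912 - 2788) = 1/(-2543947/912) = -912/2543947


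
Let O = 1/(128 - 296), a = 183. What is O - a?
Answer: -30745/168 ≈ -183.01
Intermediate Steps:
O = -1/168 (O = 1/(-168) = -1/168 ≈ -0.0059524)
O - a = -1/168 - 1*183 = -1/168 - 183 = -30745/168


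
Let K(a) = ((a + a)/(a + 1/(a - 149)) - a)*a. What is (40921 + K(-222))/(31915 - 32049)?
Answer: 725370497/11036642 ≈ 65.724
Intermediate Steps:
K(a) = a*(-a + 2*a/(a + 1/(-149 + a))) (K(a) = ((2*a)/(a + 1/(-149 + a)) - a)*a = (2*a/(a + 1/(-149 + a)) - a)*a = (-a + 2*a/(a + 1/(-149 + a)))*a = a*(-a + 2*a/(a + 1/(-149 + a))))
(40921 + K(-222))/(31915 - 32049) = (40921 + (-222)²*(-299 - 1*(-222)² + 151*(-222))/(1 + (-222)² - 149*(-222)))/(31915 - 32049) = (40921 + 49284*(-299 - 1*49284 - 33522)/(1 + 49284 + 33078))/(-134) = (40921 + 49284*(-299 - 49284 - 33522)/82363)*(-1/134) = (40921 + 49284*(1/82363)*(-83105))*(-1/134) = (40921 - 4095746820/82363)*(-1/134) = -725370497/82363*(-1/134) = 725370497/11036642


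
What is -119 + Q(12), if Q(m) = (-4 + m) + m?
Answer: -99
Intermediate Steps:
Q(m) = -4 + 2*m
-119 + Q(12) = -119 + (-4 + 2*12) = -119 + (-4 + 24) = -119 + 20 = -99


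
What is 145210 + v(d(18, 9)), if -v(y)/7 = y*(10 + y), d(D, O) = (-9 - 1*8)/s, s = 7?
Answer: 1017371/7 ≈ 1.4534e+5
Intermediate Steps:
d(D, O) = -17/7 (d(D, O) = (-9 - 1*8)/7 = (-9 - 8)*(⅐) = -17*⅐ = -17/7)
v(y) = -7*y*(10 + y)
145210 + v(d(18, 9)) = 145210 - 7*(-17/7)*(10 - 17/7) = 145210 - 7*(-17/7)*53/7 = 145210 + 901/7 = 1017371/7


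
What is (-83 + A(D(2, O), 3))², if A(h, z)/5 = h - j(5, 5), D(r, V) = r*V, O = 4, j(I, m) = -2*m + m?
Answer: 324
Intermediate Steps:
j(I, m) = -m
D(r, V) = V*r
A(h, z) = 25 + 5*h (A(h, z) = 5*(h - (-1)*5) = 5*(h - 1*(-5)) = 5*(h + 5) = 5*(5 + h) = 25 + 5*h)
(-83 + A(D(2, O), 3))² = (-83 + (25 + 5*(4*2)))² = (-83 + (25 + 5*8))² = (-83 + (25 + 40))² = (-83 + 65)² = (-18)² = 324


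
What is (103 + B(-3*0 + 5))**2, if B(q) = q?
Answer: 11664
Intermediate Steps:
(103 + B(-3*0 + 5))**2 = (103 + (-3*0 + 5))**2 = (103 + (0 + 5))**2 = (103 + 5)**2 = 108**2 = 11664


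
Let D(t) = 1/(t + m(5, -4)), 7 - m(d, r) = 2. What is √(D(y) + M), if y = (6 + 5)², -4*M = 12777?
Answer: I*√5634643/42 ≈ 56.518*I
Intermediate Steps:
M = -12777/4 (M = -¼*12777 = -12777/4 ≈ -3194.3)
m(d, r) = 5 (m(d, r) = 7 - 1*2 = 7 - 2 = 5)
y = 121 (y = 11² = 121)
D(t) = 1/(5 + t) (D(t) = 1/(t + 5) = 1/(5 + t))
√(D(y) + M) = √(1/(5 + 121) - 12777/4) = √(1/126 - 12777/4) = √(-804949/252) = I*√5634643/42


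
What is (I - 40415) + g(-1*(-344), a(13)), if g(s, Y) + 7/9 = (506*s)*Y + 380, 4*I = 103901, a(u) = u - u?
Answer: -506179/36 ≈ -14061.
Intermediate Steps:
a(u) = 0
I = 103901/4 (I = (¼)*103901 = 103901/4 ≈ 25975.)
g(s, Y) = 3413/9 + 506*Y*s (g(s, Y) = -7/9 + ((506*s)*Y + 380) = -7/9 + (506*Y*s + 380) = -7/9 + (380 + 506*Y*s) = 3413/9 + 506*Y*s)
(I - 40415) + g(-1*(-344), a(13)) = (103901/4 - 40415) + (3413/9 + 506*0*(-1*(-344))) = -57759/4 + (3413/9 + 506*0*344) = -57759/4 + (3413/9 + 0) = -57759/4 + 3413/9 = -506179/36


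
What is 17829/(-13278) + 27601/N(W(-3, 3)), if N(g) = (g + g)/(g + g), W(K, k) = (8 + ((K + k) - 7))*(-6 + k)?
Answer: 122156083/4426 ≈ 27600.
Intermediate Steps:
W(K, k) = (-6 + k)*(1 + K + k) (W(K, k) = (8 + (-7 + K + k))*(-6 + k) = (1 + K + k)*(-6 + k) = (-6 + k)*(1 + K + k))
N(g) = 1 (N(g) = (2*g)/((2*g)) = (2*g)*(1/(2*g)) = 1)
17829/(-13278) + 27601/N(W(-3, 3)) = 17829/(-13278) + 27601/1 = 17829*(-1/13278) + 27601*1 = -5943/4426 + 27601 = 122156083/4426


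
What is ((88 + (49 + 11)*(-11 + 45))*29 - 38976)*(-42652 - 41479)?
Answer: -1912802416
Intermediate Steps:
((88 + (49 + 11)*(-11 + 45))*29 - 38976)*(-42652 - 41479) = ((88 + 60*34)*29 - 38976)*(-84131) = ((88 + 2040)*29 - 38976)*(-84131) = (2128*29 - 38976)*(-84131) = (61712 - 38976)*(-84131) = 22736*(-84131) = -1912802416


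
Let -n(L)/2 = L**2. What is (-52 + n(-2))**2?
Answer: 3600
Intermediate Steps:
n(L) = -2*L**2
(-52 + n(-2))**2 = (-52 - 2*(-2)**2)**2 = (-52 - 2*4)**2 = (-52 - 8)**2 = (-60)**2 = 3600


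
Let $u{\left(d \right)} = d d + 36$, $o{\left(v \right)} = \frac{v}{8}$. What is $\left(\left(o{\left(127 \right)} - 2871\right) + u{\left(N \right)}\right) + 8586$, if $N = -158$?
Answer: $\frac{245847}{8} \approx 30731.0$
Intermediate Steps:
$o{\left(v \right)} = \frac{v}{8}$ ($o{\left(v \right)} = v \frac{1}{8} = \frac{v}{8}$)
$u{\left(d \right)} = 36 + d^{2}$ ($u{\left(d \right)} = d^{2} + 36 = 36 + d^{2}$)
$\left(\left(o{\left(127 \right)} - 2871\right) + u{\left(N \right)}\right) + 8586 = \left(\left(\frac{1}{8} \cdot 127 - 2871\right) + \left(36 + \left(-158\right)^{2}\right)\right) + 8586 = \left(\left(\frac{127}{8} - 2871\right) + \left(36 + 24964\right)\right) + 8586 = \left(- \frac{22841}{8} + 25000\right) + 8586 = \frac{177159}{8} + 8586 = \frac{245847}{8}$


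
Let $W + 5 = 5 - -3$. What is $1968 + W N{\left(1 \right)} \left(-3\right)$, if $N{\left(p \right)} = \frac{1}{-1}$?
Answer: $1977$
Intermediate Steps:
$W = 3$ ($W = -5 + \left(5 - -3\right) = -5 + \left(5 + 3\right) = -5 + 8 = 3$)
$N{\left(p \right)} = -1$
$1968 + W N{\left(1 \right)} \left(-3\right) = 1968 + 3 \left(\left(-1\right) \left(-3\right)\right) = 1968 + 3 \cdot 3 = 1968 + 9 = 1977$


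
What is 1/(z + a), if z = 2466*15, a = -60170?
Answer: -1/23180 ≈ -4.3141e-5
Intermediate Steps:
z = 36990
1/(z + a) = 1/(36990 - 60170) = 1/(-23180) = -1/23180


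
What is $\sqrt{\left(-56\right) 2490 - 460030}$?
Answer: $i \sqrt{599470} \approx 774.25 i$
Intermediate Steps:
$\sqrt{\left(-56\right) 2490 - 460030} = \sqrt{-139440 - 460030} = \sqrt{-599470} = i \sqrt{599470}$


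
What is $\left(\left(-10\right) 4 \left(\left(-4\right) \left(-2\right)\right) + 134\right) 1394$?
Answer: $-259284$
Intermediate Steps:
$\left(\left(-10\right) 4 \left(\left(-4\right) \left(-2\right)\right) + 134\right) 1394 = \left(\left(-40\right) 8 + 134\right) 1394 = \left(-320 + 134\right) 1394 = \left(-186\right) 1394 = -259284$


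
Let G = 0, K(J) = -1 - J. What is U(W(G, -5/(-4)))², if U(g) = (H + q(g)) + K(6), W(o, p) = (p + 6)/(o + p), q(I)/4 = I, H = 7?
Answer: 13456/25 ≈ 538.24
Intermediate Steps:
q(I) = 4*I
W(o, p) = (6 + p)/(o + p)
U(g) = 4*g (U(g) = (7 + 4*g) + (-1 - 1*6) = (7 + 4*g) + (-1 - 6) = (7 + 4*g) - 7 = 4*g)
U(W(G, -5/(-4)))² = (4*((6 - 5/(-4))/(0 - 5/(-4))))² = (4*((6 - 5*(-¼))/(0 - 5*(-¼))))² = (4*((6 + 5/4)/(0 + 5/4)))² = (4*((29/4)/(5/4)))² = (4*((⅘)*(29/4)))² = (4*(29/5))² = (116/5)² = 13456/25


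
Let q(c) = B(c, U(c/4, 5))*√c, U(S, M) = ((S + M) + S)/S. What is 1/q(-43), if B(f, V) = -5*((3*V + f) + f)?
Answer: -I*√43/17500 ≈ -0.00037471*I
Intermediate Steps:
U(S, M) = (M + 2*S)/S (U(S, M) = ((M + S) + S)/S = (M + 2*S)/S)
B(f, V) = -15*V - 10*f (B(f, V) = -5*((f + 3*V) + f) = -5*(2*f + 3*V) = -15*V - 10*f)
q(c) = √c*(-30 - 300/c - 10*c) (q(c) = (-15*(2 + 5/((c/4))) - 10*c)*√c = (-15*(2 + 5*(4/c)) - 10*c)*√c = (-15*(2 + 20/c) - 10*c)*√c = ((-30 - 300/c) - 10*c)*√c = (-30 - 300/c - 10*c)*√c = √c*(-30 - 300/c - 10*c))
1/q(-43) = 1/(10*(-30 - 1*(-43)² - 3*(-43))/√(-43)) = 1/(10*(-I*√43/43)*(-30 - 1*1849 + 129)) = 1/(10*(-I*√43/43)*(-30 - 1849 + 129)) = 1/(10*(-I*√43/43)*(-1750)) = 1/(17500*I*√43/43) = -I*√43/17500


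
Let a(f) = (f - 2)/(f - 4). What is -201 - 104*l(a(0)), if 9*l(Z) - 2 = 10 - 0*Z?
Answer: -1019/3 ≈ -339.67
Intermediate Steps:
a(f) = (-2 + f)/(-4 + f)
l(Z) = 4/3 (l(Z) = 2/9 + (10 - 0*Z)/9 = 2/9 + (10 - 1*0)/9 = 2/9 + (10 + 0)/9 = 2/9 + (1/9)*10 = 2/9 + 10/9 = 4/3)
-201 - 104*l(a(0)) = -201 - 104*4/3 = -201 - 416/3 = -1019/3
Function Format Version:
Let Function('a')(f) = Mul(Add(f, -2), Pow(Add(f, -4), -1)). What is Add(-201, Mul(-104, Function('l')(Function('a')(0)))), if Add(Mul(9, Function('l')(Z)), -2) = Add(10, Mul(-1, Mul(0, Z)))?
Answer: Rational(-1019, 3) ≈ -339.67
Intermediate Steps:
Function('a')(f) = Mul(Pow(Add(-4, f), -1), Add(-2, f)) (Function('a')(f) = Mul(Add(-2, f), Pow(Add(-4, f), -1)) = Mul(Pow(Add(-4, f), -1), Add(-2, f)))
Function('l')(Z) = Rational(4, 3) (Function('l')(Z) = Add(Rational(2, 9), Mul(Rational(1, 9), Add(10, Mul(-1, Mul(0, Z))))) = Add(Rational(2, 9), Mul(Rational(1, 9), Add(10, Mul(-1, 0)))) = Add(Rational(2, 9), Mul(Rational(1, 9), Add(10, 0))) = Add(Rational(2, 9), Mul(Rational(1, 9), 10)) = Add(Rational(2, 9), Rational(10, 9)) = Rational(4, 3))
Add(-201, Mul(-104, Function('l')(Function('a')(0)))) = Add(-201, Mul(-104, Rational(4, 3))) = Add(-201, Rational(-416, 3)) = Rational(-1019, 3)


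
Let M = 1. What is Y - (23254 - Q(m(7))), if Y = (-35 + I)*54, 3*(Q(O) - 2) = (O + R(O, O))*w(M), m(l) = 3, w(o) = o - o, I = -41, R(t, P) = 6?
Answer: -27356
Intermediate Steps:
w(o) = 0
Q(O) = 2 (Q(O) = 2 + ((O + 6)*0)/3 = 2 + ((6 + O)*0)/3 = 2 + (⅓)*0 = 2 + 0 = 2)
Y = -4104 (Y = (-35 - 41)*54 = -76*54 = -4104)
Y - (23254 - Q(m(7))) = -4104 - (23254 - 1*2) = -4104 - (23254 - 2) = -4104 - 1*23252 = -4104 - 23252 = -27356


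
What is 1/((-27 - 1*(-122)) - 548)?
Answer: -1/453 ≈ -0.0022075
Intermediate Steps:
1/((-27 - 1*(-122)) - 548) = 1/((-27 + 122) - 548) = 1/(95 - 548) = 1/(-453) = -1/453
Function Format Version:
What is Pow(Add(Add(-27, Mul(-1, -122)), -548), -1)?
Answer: Rational(-1, 453) ≈ -0.0022075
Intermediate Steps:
Pow(Add(Add(-27, Mul(-1, -122)), -548), -1) = Pow(Add(Add(-27, 122), -548), -1) = Pow(Add(95, -548), -1) = Pow(-453, -1) = Rational(-1, 453)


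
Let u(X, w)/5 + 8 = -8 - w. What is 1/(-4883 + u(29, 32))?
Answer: -1/5123 ≈ -0.00019520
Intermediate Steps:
u(X, w) = -80 - 5*w (u(X, w) = -40 + 5*(-8 - w) = -40 + (-40 - 5*w) = -80 - 5*w)
1/(-4883 + u(29, 32)) = 1/(-4883 + (-80 - 5*32)) = 1/(-4883 + (-80 - 160)) = 1/(-4883 - 240) = 1/(-5123) = -1/5123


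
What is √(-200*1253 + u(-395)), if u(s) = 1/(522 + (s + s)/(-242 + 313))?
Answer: 3*I*√2289610334827/9068 ≈ 500.6*I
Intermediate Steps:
u(s) = 1/(522 + 2*s/71) (u(s) = 1/(522 + (2*s)/71) = 1/(522 + (2*s)*(1/71)) = 1/(522 + 2*s/71))
√(-200*1253 + u(-395)) = √(-200*1253 + 71/(2*(18531 - 395))) = √(-250600 + (71/2)/18136) = √(-250600 + (71/2)*(1/18136)) = √(-250600 + 71/36272) = √(-9089763129/36272) = 3*I*√2289610334827/9068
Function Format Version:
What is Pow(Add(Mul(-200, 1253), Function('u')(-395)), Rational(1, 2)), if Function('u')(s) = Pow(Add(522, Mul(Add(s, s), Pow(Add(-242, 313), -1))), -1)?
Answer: Mul(Rational(3, 9068), I, Pow(2289610334827, Rational(1, 2))) ≈ Mul(500.60, I)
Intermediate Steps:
Function('u')(s) = Pow(Add(522, Mul(Rational(2, 71), s)), -1) (Function('u')(s) = Pow(Add(522, Mul(Mul(2, s), Pow(71, -1))), -1) = Pow(Add(522, Mul(Mul(2, s), Rational(1, 71))), -1) = Pow(Add(522, Mul(Rational(2, 71), s)), -1))
Pow(Add(Mul(-200, 1253), Function('u')(-395)), Rational(1, 2)) = Pow(Add(Mul(-200, 1253), Mul(Rational(71, 2), Pow(Add(18531, -395), -1))), Rational(1, 2)) = Pow(Add(-250600, Mul(Rational(71, 2), Pow(18136, -1))), Rational(1, 2)) = Pow(Add(-250600, Mul(Rational(71, 2), Rational(1, 18136))), Rational(1, 2)) = Pow(Add(-250600, Rational(71, 36272)), Rational(1, 2)) = Pow(Rational(-9089763129, 36272), Rational(1, 2)) = Mul(Rational(3, 9068), I, Pow(2289610334827, Rational(1, 2)))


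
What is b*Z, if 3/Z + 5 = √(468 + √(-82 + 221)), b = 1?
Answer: -3/(5 - √(468 + √139)) ≈ 0.17747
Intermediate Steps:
Z = 3/(-5 + √(468 + √139)) (Z = 3/(-5 + √(468 + √(-82 + 221))) = 3/(-5 + √(468 + √139)) ≈ 0.17747)
b*Z = 1*(-3/(5 - √(468 + √139))) = -3/(5 - √(468 + √139))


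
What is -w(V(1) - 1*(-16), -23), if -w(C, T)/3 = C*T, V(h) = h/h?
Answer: -1173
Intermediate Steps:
V(h) = 1
w(C, T) = -3*C*T
-w(V(1) - 1*(-16), -23) = -(-3)*(1 - 1*(-16))*(-23) = -(-3)*(1 + 16)*(-23) = -(-3)*17*(-23) = -1*1173 = -1173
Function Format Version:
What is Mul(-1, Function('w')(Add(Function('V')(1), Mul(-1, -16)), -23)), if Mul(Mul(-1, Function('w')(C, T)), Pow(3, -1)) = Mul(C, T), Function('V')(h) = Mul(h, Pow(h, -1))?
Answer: -1173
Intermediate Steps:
Function('V')(h) = 1
Function('w')(C, T) = Mul(-3, C, T) (Function('w')(C, T) = Mul(-3, Mul(C, T)) = Mul(-3, C, T))
Mul(-1, Function('w')(Add(Function('V')(1), Mul(-1, -16)), -23)) = Mul(-1, Mul(-3, Add(1, Mul(-1, -16)), -23)) = Mul(-1, Mul(-3, Add(1, 16), -23)) = Mul(-1, Mul(-3, 17, -23)) = Mul(-1, 1173) = -1173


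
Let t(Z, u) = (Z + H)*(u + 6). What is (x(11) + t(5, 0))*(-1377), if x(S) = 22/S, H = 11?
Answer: -134946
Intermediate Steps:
t(Z, u) = (6 + u)*(11 + Z) (t(Z, u) = (Z + 11)*(u + 6) = (11 + Z)*(6 + u) = (6 + u)*(11 + Z))
(x(11) + t(5, 0))*(-1377) = (22/11 + (66 + 6*5 + 11*0 + 5*0))*(-1377) = (22*(1/11) + (66 + 30 + 0 + 0))*(-1377) = (2 + 96)*(-1377) = 98*(-1377) = -134946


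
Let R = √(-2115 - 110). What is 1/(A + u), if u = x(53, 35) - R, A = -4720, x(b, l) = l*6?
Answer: I/(5*(√89 - 902*I)) ≈ -0.00022171 + 2.3188e-6*I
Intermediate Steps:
x(b, l) = 6*l
R = 5*I*√89 (R = √(-2225) = 5*I*√89 ≈ 47.17*I)
u = 210 - 5*I*√89 (u = 6*35 - 5*I*√89 = 210 - 5*I*√89 ≈ 210.0 - 47.17*I)
1/(A + u) = 1/(-4720 + (210 - 5*I*√89)) = 1/(-4510 - 5*I*√89)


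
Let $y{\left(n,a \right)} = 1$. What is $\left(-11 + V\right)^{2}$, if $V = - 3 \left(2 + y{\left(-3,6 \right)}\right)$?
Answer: $400$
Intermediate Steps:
$V = -9$ ($V = - 3 \left(2 + 1\right) = \left(-3\right) 3 = -9$)
$\left(-11 + V\right)^{2} = \left(-11 - 9\right)^{2} = \left(-20\right)^{2} = 400$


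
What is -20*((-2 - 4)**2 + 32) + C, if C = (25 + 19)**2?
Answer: 576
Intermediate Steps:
C = 1936 (C = 44**2 = 1936)
-20*((-2 - 4)**2 + 32) + C = -20*((-2 - 4)**2 + 32) + 1936 = -20*((-6)**2 + 32) + 1936 = -20*(36 + 32) + 1936 = -20*68 + 1936 = -1360 + 1936 = 576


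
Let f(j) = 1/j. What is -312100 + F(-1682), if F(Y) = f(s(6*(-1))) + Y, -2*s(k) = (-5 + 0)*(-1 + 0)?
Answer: -1568912/5 ≈ -3.1378e+5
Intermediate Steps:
s(k) = -5/2 (s(k) = -(-5 + 0)*(-1 + 0)/2 = -(-5)*(-1)/2 = -½*5 = -5/2)
F(Y) = -⅖ + Y (F(Y) = 1/(-5/2) + Y = -⅖ + Y)
-312100 + F(-1682) = -312100 + (-⅖ - 1682) = -312100 - 8412/5 = -1568912/5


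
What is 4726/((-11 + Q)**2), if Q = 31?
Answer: 2363/200 ≈ 11.815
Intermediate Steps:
4726/((-11 + Q)**2) = 4726/((-11 + 31)**2) = 4726/(20**2) = 4726/400 = 4726*(1/400) = 2363/200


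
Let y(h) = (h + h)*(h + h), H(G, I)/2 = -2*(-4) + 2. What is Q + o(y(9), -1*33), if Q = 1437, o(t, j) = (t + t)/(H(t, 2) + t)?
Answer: 61872/43 ≈ 1438.9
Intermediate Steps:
H(G, I) = 20 (H(G, I) = 2*(-2*(-4) + 2) = 2*(8 + 2) = 2*10 = 20)
y(h) = 4*h² (y(h) = (2*h)*(2*h) = 4*h²)
o(t, j) = 2*t/(20 + t) (o(t, j) = (t + t)/(20 + t) = (2*t)/(20 + t) = 2*t/(20 + t))
Q + o(y(9), -1*33) = 1437 + 2*(4*9²)/(20 + 4*9²) = 1437 + 2*(4*81)/(20 + 4*81) = 1437 + 2*324/(20 + 324) = 1437 + 2*324/344 = 1437 + 2*324*(1/344) = 1437 + 81/43 = 61872/43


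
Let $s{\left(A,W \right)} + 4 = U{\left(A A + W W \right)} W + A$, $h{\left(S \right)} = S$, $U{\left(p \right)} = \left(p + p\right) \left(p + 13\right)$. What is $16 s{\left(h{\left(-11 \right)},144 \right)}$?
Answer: $2005795998480$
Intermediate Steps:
$U{\left(p \right)} = 2 p \left(13 + p\right)$
$s{\left(A,W \right)} = -4 + A + 2 W \left(A^{2} + W^{2}\right) \left(13 + A^{2} + W^{2}\right)$ ($s{\left(A,W \right)} = -4 + \left(2 \left(A A + W W\right) \left(13 + \left(A A + W W\right)\right) W + A\right) = -4 + \left(2 \left(A^{2} + W^{2}\right) \left(13 + \left(A^{2} + W^{2}\right)\right) W + A\right) = -4 + \left(2 \left(A^{2} + W^{2}\right) \left(13 + A^{2} + W^{2}\right) W + A\right) = -4 + \left(2 W \left(A^{2} + W^{2}\right) \left(13 + A^{2} + W^{2}\right) + A\right) = -4 + \left(A + 2 W \left(A^{2} + W^{2}\right) \left(13 + A^{2} + W^{2}\right)\right) = -4 + A + 2 W \left(A^{2} + W^{2}\right) \left(13 + A^{2} + W^{2}\right)$)
$16 s{\left(h{\left(-11 \right)},144 \right)} = 16 \left(-4 - 11 + 2 \cdot 144 \left(\left(-11\right)^{2} + 144^{2}\right) \left(13 + \left(-11\right)^{2} + 144^{2}\right)\right) = 16 \left(-4 - 11 + 2 \cdot 144 \left(121 + 20736\right) \left(13 + 121 + 20736\right)\right) = 16 \left(-4 - 11 + 2 \cdot 144 \cdot 20857 \cdot 20870\right) = 16 \left(-4 - 11 + 125362249920\right) = 16 \cdot 125362249905 = 2005795998480$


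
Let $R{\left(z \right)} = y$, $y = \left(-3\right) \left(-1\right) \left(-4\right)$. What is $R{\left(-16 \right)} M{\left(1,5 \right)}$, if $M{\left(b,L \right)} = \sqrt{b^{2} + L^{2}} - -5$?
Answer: $-60 - 12 \sqrt{26} \approx -121.19$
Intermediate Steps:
$y = -12$ ($y = 3 \left(-4\right) = -12$)
$R{\left(z \right)} = -12$
$M{\left(b,L \right)} = 5 + \sqrt{L^{2} + b^{2}}$ ($M{\left(b,L \right)} = \sqrt{L^{2} + b^{2}} + 5 = 5 + \sqrt{L^{2} + b^{2}}$)
$R{\left(-16 \right)} M{\left(1,5 \right)} = - 12 \left(5 + \sqrt{5^{2} + 1^{2}}\right) = - 12 \left(5 + \sqrt{25 + 1}\right) = - 12 \left(5 + \sqrt{26}\right) = -60 - 12 \sqrt{26}$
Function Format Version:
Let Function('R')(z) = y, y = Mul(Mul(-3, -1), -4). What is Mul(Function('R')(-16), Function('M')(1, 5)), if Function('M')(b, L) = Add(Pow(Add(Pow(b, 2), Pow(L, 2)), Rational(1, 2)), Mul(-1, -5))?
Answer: Add(-60, Mul(-12, Pow(26, Rational(1, 2)))) ≈ -121.19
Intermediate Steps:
y = -12 (y = Mul(3, -4) = -12)
Function('R')(z) = -12
Function('M')(b, L) = Add(5, Pow(Add(Pow(L, 2), Pow(b, 2)), Rational(1, 2))) (Function('M')(b, L) = Add(Pow(Add(Pow(L, 2), Pow(b, 2)), Rational(1, 2)), 5) = Add(5, Pow(Add(Pow(L, 2), Pow(b, 2)), Rational(1, 2))))
Mul(Function('R')(-16), Function('M')(1, 5)) = Mul(-12, Add(5, Pow(Add(Pow(5, 2), Pow(1, 2)), Rational(1, 2)))) = Mul(-12, Add(5, Pow(Add(25, 1), Rational(1, 2)))) = Mul(-12, Add(5, Pow(26, Rational(1, 2)))) = Add(-60, Mul(-12, Pow(26, Rational(1, 2))))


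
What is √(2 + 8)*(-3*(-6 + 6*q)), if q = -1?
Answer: 36*√10 ≈ 113.84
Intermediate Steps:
√(2 + 8)*(-3*(-6 + 6*q)) = √(2 + 8)*(-3*(-6 + 6*(-1))) = √10*(-3*(-6 - 6)) = √10*(-3*(-12)) = √10*36 = 36*√10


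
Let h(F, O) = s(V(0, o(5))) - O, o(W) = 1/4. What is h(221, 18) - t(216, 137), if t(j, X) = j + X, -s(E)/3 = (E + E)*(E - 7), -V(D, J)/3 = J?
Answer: -3247/8 ≈ -405.88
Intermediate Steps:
o(W) = ¼
V(D, J) = -3*J
s(E) = -6*E*(-7 + E) (s(E) = -3*(E + E)*(E - 7) = -3*2*E*(-7 + E) = -6*E*(-7 + E))
t(j, X) = X + j
h(F, O) = -279/8 - O (h(F, O) = 6*(-3*¼)*(7 - (-3)/4) - O = 6*(-¾)*(7 - 1*(-¾)) - O = 6*(-¾)*(7 + ¾) - O = 6*(-¾)*(31/4) - O = -279/8 - O)
h(221, 18) - t(216, 137) = (-279/8 - 1*18) - (137 + 216) = (-279/8 - 18) - 1*353 = -423/8 - 353 = -3247/8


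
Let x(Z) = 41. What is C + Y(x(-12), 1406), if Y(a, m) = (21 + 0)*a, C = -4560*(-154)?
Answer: 703101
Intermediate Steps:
C = 702240
Y(a, m) = 21*a
C + Y(x(-12), 1406) = 702240 + 21*41 = 702240 + 861 = 703101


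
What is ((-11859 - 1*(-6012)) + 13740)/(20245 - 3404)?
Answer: 7893/16841 ≈ 0.46868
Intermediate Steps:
((-11859 - 1*(-6012)) + 13740)/(20245 - 3404) = ((-11859 + 6012) + 13740)/16841 = (-5847 + 13740)*(1/16841) = 7893*(1/16841) = 7893/16841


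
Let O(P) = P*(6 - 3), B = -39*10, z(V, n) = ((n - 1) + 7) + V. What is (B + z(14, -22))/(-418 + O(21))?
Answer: 392/355 ≈ 1.1042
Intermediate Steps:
z(V, n) = 6 + V + n (z(V, n) = ((-1 + n) + 7) + V = (6 + n) + V = 6 + V + n)
B = -390
O(P) = 3*P (O(P) = P*3 = 3*P)
(B + z(14, -22))/(-418 + O(21)) = (-390 + (6 + 14 - 22))/(-418 + 3*21) = (-390 - 2)/(-418 + 63) = -392/(-355) = -392*(-1/355) = 392/355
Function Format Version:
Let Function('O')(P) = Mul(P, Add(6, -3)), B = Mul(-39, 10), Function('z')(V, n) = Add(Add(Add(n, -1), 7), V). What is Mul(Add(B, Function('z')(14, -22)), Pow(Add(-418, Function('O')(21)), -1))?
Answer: Rational(392, 355) ≈ 1.1042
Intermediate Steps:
Function('z')(V, n) = Add(6, V, n) (Function('z')(V, n) = Add(Add(Add(-1, n), 7), V) = Add(Add(6, n), V) = Add(6, V, n))
B = -390
Function('O')(P) = Mul(3, P) (Function('O')(P) = Mul(P, 3) = Mul(3, P))
Mul(Add(B, Function('z')(14, -22)), Pow(Add(-418, Function('O')(21)), -1)) = Mul(Add(-390, Add(6, 14, -22)), Pow(Add(-418, Mul(3, 21)), -1)) = Mul(Add(-390, -2), Pow(Add(-418, 63), -1)) = Mul(-392, Pow(-355, -1)) = Mul(-392, Rational(-1, 355)) = Rational(392, 355)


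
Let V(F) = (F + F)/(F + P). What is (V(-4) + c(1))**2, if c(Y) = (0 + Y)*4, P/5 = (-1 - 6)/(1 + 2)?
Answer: 44944/2209 ≈ 20.346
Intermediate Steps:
P = -35/3 (P = 5*((-1 - 6)/(1 + 2)) = 5*(-7/3) = -35/3 ≈ -11.667)
V(F) = 2*F/(-35/3 + F) (V(F) = (F + F)/(F - 35/3) = (2*F)/(-35/3 + F) = 2*F/(-35/3 + F))
c(Y) = 4*Y (c(Y) = Y*4 = 4*Y)
(V(-4) + c(1))**2 = (6*(-4)/(-35 + 3*(-4)) + 4*1)**2 = (6*(-4)/(-35 - 12) + 4)**2 = (6*(-4)/(-47) + 4)**2 = (6*(-4)*(-1/47) + 4)**2 = (24/47 + 4)**2 = (212/47)**2 = 44944/2209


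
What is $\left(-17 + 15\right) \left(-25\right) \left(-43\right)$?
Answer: $-2150$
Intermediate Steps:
$\left(-17 + 15\right) \left(-25\right) \left(-43\right) = \left(-2\right) \left(-25\right) \left(-43\right) = 50 \left(-43\right) = -2150$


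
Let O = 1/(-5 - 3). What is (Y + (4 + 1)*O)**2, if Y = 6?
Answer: 1849/64 ≈ 28.891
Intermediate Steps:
O = -1/8 (O = 1/(-8) = -1/8 ≈ -0.12500)
(Y + (4 + 1)*O)**2 = (6 + (4 + 1)*(-1/8))**2 = (6 + 5*(-1/8))**2 = (6 - 5/8)**2 = (43/8)**2 = 1849/64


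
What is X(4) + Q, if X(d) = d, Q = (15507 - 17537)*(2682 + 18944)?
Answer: -43900776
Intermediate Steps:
Q = -43900780 (Q = -2030*21626 = -43900780)
X(4) + Q = 4 - 43900780 = -43900776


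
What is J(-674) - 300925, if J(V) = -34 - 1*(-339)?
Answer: -300620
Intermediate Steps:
J(V) = 305 (J(V) = -34 + 339 = 305)
J(-674) - 300925 = 305 - 300925 = -300620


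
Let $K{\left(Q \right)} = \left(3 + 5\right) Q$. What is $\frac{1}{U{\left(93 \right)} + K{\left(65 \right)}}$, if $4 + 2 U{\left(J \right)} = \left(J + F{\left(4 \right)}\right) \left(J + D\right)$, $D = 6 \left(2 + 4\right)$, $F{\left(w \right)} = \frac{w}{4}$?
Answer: $\frac{1}{6581} \approx 0.00015195$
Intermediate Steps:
$F{\left(w \right)} = \frac{w}{4}$ ($F{\left(w \right)} = w \frac{1}{4} = \frac{w}{4}$)
$D = 36$ ($D = 6 \cdot 6 = 36$)
$U{\left(J \right)} = -2 + \frac{\left(1 + J\right) \left(36 + J\right)}{2}$ ($U{\left(J \right)} = -2 + \frac{\left(J + \frac{1}{4} \cdot 4\right) \left(J + 36\right)}{2} = -2 + \frac{\left(J + 1\right) \left(36 + J\right)}{2} = -2 + \frac{\left(1 + J\right) \left(36 + J\right)}{2}$)
$K{\left(Q \right)} = 8 Q$
$\frac{1}{U{\left(93 \right)} + K{\left(65 \right)}} = \frac{1}{\left(16 + \frac{93^{2}}{2} + \frac{37}{2} \cdot 93\right) + 8 \cdot 65} = \frac{1}{\left(16 + \frac{1}{2} \cdot 8649 + \frac{3441}{2}\right) + 520} = \frac{1}{\left(16 + \frac{8649}{2} + \frac{3441}{2}\right) + 520} = \frac{1}{6061 + 520} = \frac{1}{6581}$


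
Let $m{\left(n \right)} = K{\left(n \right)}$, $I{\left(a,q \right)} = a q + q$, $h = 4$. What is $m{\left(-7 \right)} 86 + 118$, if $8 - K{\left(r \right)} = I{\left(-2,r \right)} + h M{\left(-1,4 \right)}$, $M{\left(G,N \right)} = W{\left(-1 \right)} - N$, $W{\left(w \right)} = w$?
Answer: $1924$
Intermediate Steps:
$I{\left(a,q \right)} = q + a q$
$M{\left(G,N \right)} = -1 - N$
$K{\left(r \right)} = 28 + r$ ($K{\left(r \right)} = 8 - \left(r \left(1 - 2\right) + 4 \left(-1 - 4\right)\right) = 8 - \left(r \left(-1\right) + 4 \left(-1 - 4\right)\right) = 8 - \left(- r + 4 \left(-5\right)\right) = 8 - \left(- r - 20\right) = 8 - \left(-20 - r\right) = 8 + \left(20 + r\right) = 28 + r$)
$m{\left(n \right)} = 28 + n$
$m{\left(-7 \right)} 86 + 118 = \left(28 - 7\right) 86 + 118 = 21 \cdot 86 + 118 = 1806 + 118 = 1924$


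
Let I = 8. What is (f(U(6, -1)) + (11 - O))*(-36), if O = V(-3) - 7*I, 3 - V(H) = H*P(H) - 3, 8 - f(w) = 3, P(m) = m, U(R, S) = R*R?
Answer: -2700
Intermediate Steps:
U(R, S) = R²
f(w) = 5 (f(w) = 8 - 1*3 = 8 - 3 = 5)
V(H) = 6 - H² (V(H) = 3 - (H*H - 3) = 3 - (H² - 3) = 3 - (-3 + H²) = 3 + (3 - H²) = 6 - H²)
O = -59 (O = (6 - 1*(-3)²) - 7*8 = (6 - 1*9) - 56 = (6 - 9) - 56 = -3 - 56 = -59)
(f(U(6, -1)) + (11 - O))*(-36) = (5 + (11 - 1*(-59)))*(-36) = (5 + (11 + 59))*(-36) = (5 + 70)*(-36) = 75*(-36) = -2700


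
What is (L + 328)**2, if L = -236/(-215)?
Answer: 5006411536/46225 ≈ 1.0831e+5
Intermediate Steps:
L = 236/215 (L = -236*(-1/215) = 236/215 ≈ 1.0977)
(L + 328)**2 = (236/215 + 328)**2 = (70756/215)**2 = 5006411536/46225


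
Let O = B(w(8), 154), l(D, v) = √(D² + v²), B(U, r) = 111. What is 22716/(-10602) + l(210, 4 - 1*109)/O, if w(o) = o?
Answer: -1262/589 + 35*√5/37 ≈ -0.027415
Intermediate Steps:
O = 111
22716/(-10602) + l(210, 4 - 1*109)/O = 22716/(-10602) + √(210² + (4 - 1*109)²)/111 = 22716*(-1/10602) + √(44100 + (4 - 109)²)*(1/111) = -1262/589 + √(44100 + (-105)²)*(1/111) = -1262/589 + √(44100 + 11025)*(1/111) = -1262/589 + √55125*(1/111) = -1262/589 + (105*√5)*(1/111) = -1262/589 + 35*√5/37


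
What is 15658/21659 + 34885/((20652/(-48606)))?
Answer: -6120852820879/74550278 ≈ -82104.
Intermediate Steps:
15658/21659 + 34885/((20652/(-48606))) = 15658*(1/21659) + 34885/((20652*(-1/48606))) = 15658/21659 + 34885/(-3442/8101) = 15658/21659 + 34885*(-8101/3442) = 15658/21659 - 282603385/3442 = -6120852820879/74550278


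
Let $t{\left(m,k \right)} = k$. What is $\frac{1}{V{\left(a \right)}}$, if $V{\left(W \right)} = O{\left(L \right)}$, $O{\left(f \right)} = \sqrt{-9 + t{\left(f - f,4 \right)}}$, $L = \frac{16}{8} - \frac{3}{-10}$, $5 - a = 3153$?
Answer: $- \frac{i \sqrt{5}}{5} \approx - 0.44721 i$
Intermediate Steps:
$a = -3148$ ($a = 5 - 3153 = -3148$)
$L = \frac{23}{10}$ ($L = 16 \cdot \frac{1}{8} - - \frac{3}{10} = 2 + \frac{3}{10} = \frac{23}{10} \approx 2.3$)
$O{\left(f \right)} = i \sqrt{5}$ ($O{\left(f \right)} = \sqrt{-9 + 4} = \sqrt{-5} = i \sqrt{5}$)
$V{\left(W \right)} = i \sqrt{5}$
$\frac{1}{V{\left(a \right)}} = \frac{1}{i \sqrt{5}} = - \frac{i \sqrt{5}}{5}$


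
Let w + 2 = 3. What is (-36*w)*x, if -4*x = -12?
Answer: -108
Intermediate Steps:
w = 1 (w = -2 + 3 = 1)
x = 3 (x = -1/4*(-12) = 3)
(-36*w)*x = -36*1*3 = -36*3 = -108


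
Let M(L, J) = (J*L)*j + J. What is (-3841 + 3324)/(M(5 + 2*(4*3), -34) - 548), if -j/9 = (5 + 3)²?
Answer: -517/567354 ≈ -0.00091125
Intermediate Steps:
j = -576 (j = -9*(5 + 3)² = -9*8² = -9*64 = -576)
M(L, J) = J - 576*J*L (M(L, J) = (J*L)*(-576) + J = -576*J*L + J = J - 576*J*L)
(-3841 + 3324)/(M(5 + 2*(4*3), -34) - 548) = (-3841 + 3324)/(-34*(1 - 576*(5 + 2*(4*3))) - 548) = -517/(-34*(1 - 576*(5 + 2*12)) - 548) = -517/(-34*(1 - 576*(5 + 24)) - 548) = -517/(-34*(1 - 576*29) - 548) = -517/(-34*(1 - 16704) - 548) = -517/(-34*(-16703) - 548) = -517/(567902 - 548) = -517/567354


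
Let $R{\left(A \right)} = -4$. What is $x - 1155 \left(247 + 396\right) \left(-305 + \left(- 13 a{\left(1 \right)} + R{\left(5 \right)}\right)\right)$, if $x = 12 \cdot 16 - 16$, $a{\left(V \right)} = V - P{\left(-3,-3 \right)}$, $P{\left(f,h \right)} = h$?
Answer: $268102241$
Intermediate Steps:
$a{\left(V \right)} = 3 + V$ ($a{\left(V \right)} = V - -3 = V + 3 = 3 + V$)
$x = 176$ ($x = 192 - 16 = 176$)
$x - 1155 \left(247 + 396\right) \left(-305 + \left(- 13 a{\left(1 \right)} + R{\left(5 \right)}\right)\right) = 176 - 1155 \left(247 + 396\right) \left(-305 - \left(4 + 13 \left(3 + 1\right)\right)\right) = 176 - 1155 \cdot 643 \left(-305 - 56\right) = 176 - 1155 \cdot 643 \left(-361\right) = 176 - -268102065 = 176 + 268102065 = 268102241$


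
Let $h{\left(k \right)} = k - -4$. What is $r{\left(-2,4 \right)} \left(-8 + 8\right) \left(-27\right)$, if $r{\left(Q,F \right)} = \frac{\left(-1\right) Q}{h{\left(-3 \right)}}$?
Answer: $0$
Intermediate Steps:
$h{\left(k \right)} = 4 + k$ ($h{\left(k \right)} = k + 4 = 4 + k$)
$r{\left(Q,F \right)} = - Q$ ($r{\left(Q,F \right)} = \frac{\left(-1\right) Q}{4 - 3} = \frac{\left(-1\right) Q}{1} = - Q 1 = - Q$)
$r{\left(-2,4 \right)} \left(-8 + 8\right) \left(-27\right) = \left(-1\right) \left(-2\right) \left(-8 + 8\right) \left(-27\right) = 2 \cdot 0 \left(-27\right) = 0 \left(-27\right) = 0$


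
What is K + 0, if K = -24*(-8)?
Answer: 192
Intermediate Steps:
K = 192
K + 0 = 192 + 0 = 192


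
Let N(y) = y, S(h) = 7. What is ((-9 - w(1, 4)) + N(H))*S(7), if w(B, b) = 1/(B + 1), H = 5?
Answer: -63/2 ≈ -31.500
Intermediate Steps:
w(B, b) = 1/(1 + B)
((-9 - w(1, 4)) + N(H))*S(7) = ((-9 - 1/(1 + 1)) + 5)*7 = ((-9 - 1/2) + 5)*7 = (-19/2 + 5)*7 = -9/2*7 = -63/2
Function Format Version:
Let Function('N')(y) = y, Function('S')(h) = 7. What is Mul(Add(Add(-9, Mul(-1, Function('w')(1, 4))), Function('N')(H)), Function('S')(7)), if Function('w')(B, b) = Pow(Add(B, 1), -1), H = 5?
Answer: Rational(-63, 2) ≈ -31.500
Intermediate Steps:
Function('w')(B, b) = Pow(Add(1, B), -1)
Mul(Add(Add(-9, Mul(-1, Function('w')(1, 4))), Function('N')(H)), Function('S')(7)) = Mul(Add(Add(-9, Mul(-1, Pow(Add(1, 1), -1))), 5), 7) = Mul(Add(Add(-9, Mul(-1, Pow(2, -1))), 5), 7) = Mul(Add(Add(-9, Mul(-1, Rational(1, 2))), 5), 7) = Mul(Add(Add(-9, Rational(-1, 2)), 5), 7) = Mul(Add(Rational(-19, 2), 5), 7) = Mul(Rational(-9, 2), 7) = Rational(-63, 2)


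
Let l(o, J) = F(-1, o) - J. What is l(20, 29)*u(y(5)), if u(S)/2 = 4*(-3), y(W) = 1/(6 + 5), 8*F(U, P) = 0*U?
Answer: 696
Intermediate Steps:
F(U, P) = 0 (F(U, P) = (0*U)/8 = (1/8)*0 = 0)
y(W) = 1/11
u(S) = -24 (u(S) = 2*(4*(-3)) = 2*(-12) = -24)
l(o, J) = -J (l(o, J) = 0 - J = -J)
l(20, 29)*u(y(5)) = -1*29*(-24) = -29*(-24) = 696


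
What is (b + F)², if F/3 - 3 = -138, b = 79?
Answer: 106276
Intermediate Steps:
F = -405 (F = 9 + 3*(-138) = 9 - 414 = -405)
(b + F)² = (79 - 405)² = (-326)² = 106276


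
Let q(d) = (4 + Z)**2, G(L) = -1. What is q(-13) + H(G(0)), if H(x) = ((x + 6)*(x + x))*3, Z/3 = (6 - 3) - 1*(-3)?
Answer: 454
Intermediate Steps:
Z = 18 (Z = 3*((6 - 3) - 1*(-3)) = 3*(3 + 3) = 3*6 = 18)
H(x) = 6*x*(6 + x) (H(x) = ((6 + x)*(2*x))*3 = (2*x*(6 + x))*3 = 6*x*(6 + x))
q(d) = 484 (q(d) = (4 + 18)**2 = 22**2 = 484)
q(-13) + H(G(0)) = 484 + 6*(-1)*(6 - 1) = 484 + 6*(-1)*5 = 484 - 30 = 454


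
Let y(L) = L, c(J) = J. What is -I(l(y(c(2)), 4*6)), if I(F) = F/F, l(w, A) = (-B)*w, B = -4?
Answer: -1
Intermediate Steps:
l(w, A) = 4*w (l(w, A) = (-1*(-4))*w = 4*w)
I(F) = 1
-I(l(y(c(2)), 4*6)) = -1*1 = -1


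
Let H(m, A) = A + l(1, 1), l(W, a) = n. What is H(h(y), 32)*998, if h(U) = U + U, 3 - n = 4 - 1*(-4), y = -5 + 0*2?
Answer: 26946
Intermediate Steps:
y = -5 (y = -5 + 0 = -5)
n = -5 (n = 3 - (4 - 1*(-4)) = 3 - (4 + 4) = 3 - 1*8 = 3 - 8 = -5)
h(U) = 2*U
l(W, a) = -5
H(m, A) = -5 + A (H(m, A) = A - 5 = -5 + A)
H(h(y), 32)*998 = (-5 + 32)*998 = 27*998 = 26946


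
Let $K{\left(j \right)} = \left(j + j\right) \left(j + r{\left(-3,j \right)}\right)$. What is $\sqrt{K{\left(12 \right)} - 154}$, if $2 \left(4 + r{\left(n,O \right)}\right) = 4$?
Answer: $\sqrt{86} \approx 9.2736$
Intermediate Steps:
$r{\left(n,O \right)} = -2$ ($r{\left(n,O \right)} = -4 + \frac{1}{2} \cdot 4 = -4 + 2 = -2$)
$K{\left(j \right)} = 2 j \left(-2 + j\right)$ ($K{\left(j \right)} = \left(j + j\right) \left(j - 2\right) = 2 j \left(-2 + j\right)$)
$\sqrt{K{\left(12 \right)} - 154} = \sqrt{2 \cdot 12 \left(-2 + 12\right) - 154} = \sqrt{2 \cdot 12 \cdot 10 - 154} = \sqrt{240 - 154} = \sqrt{86}$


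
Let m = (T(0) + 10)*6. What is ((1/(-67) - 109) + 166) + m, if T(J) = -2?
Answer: 7034/67 ≈ 104.99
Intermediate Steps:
m = 48 (m = (-2 + 10)*6 = 8*6 = 48)
((1/(-67) - 109) + 166) + m = ((1/(-67) - 109) + 166) + 48 = ((-1/67 - 109) + 166) + 48 = (-7304/67 + 166) + 48 = 3818/67 + 48 = 7034/67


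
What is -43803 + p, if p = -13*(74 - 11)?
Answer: -44622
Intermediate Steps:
p = -819 (p = -13*63 = -819)
-43803 + p = -43803 - 819 = -44622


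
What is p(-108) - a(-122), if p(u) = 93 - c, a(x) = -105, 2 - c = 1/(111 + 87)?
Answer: 38809/198 ≈ 196.01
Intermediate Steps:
c = 395/198 (c = 2 - 1/(111 + 87) = 2 - 1/198 = 395/198 ≈ 1.9949)
p(u) = 18019/198 (p(u) = 93 - 1*395/198 = 93 - 395/198 = 18019/198)
p(-108) - a(-122) = 18019/198 - 1*(-105) = 18019/198 + 105 = 38809/198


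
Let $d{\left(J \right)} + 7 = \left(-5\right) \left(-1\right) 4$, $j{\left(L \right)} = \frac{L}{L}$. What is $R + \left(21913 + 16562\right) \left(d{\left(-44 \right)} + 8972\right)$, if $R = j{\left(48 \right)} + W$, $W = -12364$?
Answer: $345685512$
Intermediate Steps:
$j{\left(L \right)} = 1$
$d{\left(J \right)} = 13$ ($d{\left(J \right)} = -7 + \left(-5\right) \left(-1\right) 4 = -7 + 5 \cdot 4 = -7 + 20 = 13$)
$R = -12363$ ($R = 1 - 12364 = -12363$)
$R + \left(21913 + 16562\right) \left(d{\left(-44 \right)} + 8972\right) = -12363 + \left(21913 + 16562\right) \left(13 + 8972\right) = -12363 + 38475 \cdot 8985 = -12363 + 345697875 = 345685512$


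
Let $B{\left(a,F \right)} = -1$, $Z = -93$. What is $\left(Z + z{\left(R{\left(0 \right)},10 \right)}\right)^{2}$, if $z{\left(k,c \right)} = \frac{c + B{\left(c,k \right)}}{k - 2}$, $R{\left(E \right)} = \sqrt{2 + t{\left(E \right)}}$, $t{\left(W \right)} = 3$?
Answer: $6030 - 1350 \sqrt{5} \approx 3011.3$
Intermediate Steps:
$R{\left(E \right)} = \sqrt{5}$ ($R{\left(E \right)} = \sqrt{2 + 3} = \sqrt{5}$)
$z{\left(k,c \right)} = \frac{-1 + c}{-2 + k}$ ($z{\left(k,c \right)} = \frac{c - 1}{k - 2} = \frac{-1 + c}{-2 + k}$)
$\left(Z + z{\left(R{\left(0 \right)},10 \right)}\right)^{2} = \left(-93 + \frac{-1 + 10}{-2 + \sqrt{5}}\right)^{2} = \left(-93 + \frac{1}{-2 + \sqrt{5}} \cdot 9\right)^{2} = \left(-93 + \frac{9}{-2 + \sqrt{5}}\right)^{2}$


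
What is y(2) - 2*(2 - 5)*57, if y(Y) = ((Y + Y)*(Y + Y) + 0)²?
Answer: 598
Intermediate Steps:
y(Y) = 16*Y⁴ (y(Y) = ((2*Y)*(2*Y) + 0)² = (4*Y² + 0)² = (4*Y²)² = 16*Y⁴)
y(2) - 2*(2 - 5)*57 = 16*2⁴ - 2*(2 - 5)*57 = 16*16 - 2*(-3)*57 = 256 + 6*57 = 256 + 342 = 598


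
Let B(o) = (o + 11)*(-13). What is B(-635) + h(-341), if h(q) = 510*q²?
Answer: 59311422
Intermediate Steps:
B(o) = -143 - 13*o (B(o) = (11 + o)*(-13) = -143 - 13*o)
B(-635) + h(-341) = (-143 - 13*(-635)) + 510*(-341)² = (-143 + 8255) + 510*116281 = 8112 + 59303310 = 59311422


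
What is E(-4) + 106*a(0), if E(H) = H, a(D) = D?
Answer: -4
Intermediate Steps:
E(-4) + 106*a(0) = -4 + 106*0 = -4 + 0 = -4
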